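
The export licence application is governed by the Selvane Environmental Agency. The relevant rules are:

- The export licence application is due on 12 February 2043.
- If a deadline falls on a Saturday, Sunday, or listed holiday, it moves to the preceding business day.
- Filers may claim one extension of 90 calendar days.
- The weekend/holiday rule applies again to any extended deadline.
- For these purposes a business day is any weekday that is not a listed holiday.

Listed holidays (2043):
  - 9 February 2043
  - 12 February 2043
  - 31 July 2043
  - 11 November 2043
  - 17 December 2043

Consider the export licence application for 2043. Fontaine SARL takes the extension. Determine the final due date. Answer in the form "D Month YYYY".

The statutory due date is 12 February 2043.
Because 12 February 2043 is a listed holiday, the deadline becomes 11 February 2043 (Wednesday).
Applying the 90-calendar-day extension: 11 February 2043 + 90 days = 12 May 2043.
12 May 2043 falls on a Tuesday, which is a business day, so no adjustment is needed.
Deadline: 12 May 2043.

12 May 2043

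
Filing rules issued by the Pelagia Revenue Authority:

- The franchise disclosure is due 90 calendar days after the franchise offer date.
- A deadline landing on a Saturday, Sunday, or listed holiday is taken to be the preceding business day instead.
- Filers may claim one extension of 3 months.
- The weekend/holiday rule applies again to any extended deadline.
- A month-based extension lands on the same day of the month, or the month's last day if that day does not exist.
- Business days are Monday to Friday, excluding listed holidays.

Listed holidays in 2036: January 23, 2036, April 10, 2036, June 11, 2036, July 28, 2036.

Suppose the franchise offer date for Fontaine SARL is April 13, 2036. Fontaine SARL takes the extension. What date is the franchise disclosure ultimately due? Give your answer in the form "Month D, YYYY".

October 10, 2036

90 calendar days after April 13, 2036 is July 12, 2036.
July 12, 2036 is a Saturday; the preceding business day is July 11, 2036 (Friday).
Applying the 3 months extension: 3 months after July 11, 2036 is October 11, 2036.
Because October 11, 2036 is a Saturday, the deadline becomes October 10, 2036 (Friday).
The final due date is October 10, 2036.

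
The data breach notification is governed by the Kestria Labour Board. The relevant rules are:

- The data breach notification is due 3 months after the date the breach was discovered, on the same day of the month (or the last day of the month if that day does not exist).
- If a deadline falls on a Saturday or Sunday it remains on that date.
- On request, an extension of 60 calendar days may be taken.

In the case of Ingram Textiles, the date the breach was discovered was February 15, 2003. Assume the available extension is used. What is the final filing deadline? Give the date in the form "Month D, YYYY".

July 14, 2003

3 months after February 15, 2003, on the same day of the month, is May 15, 2003.
May 15, 2003 falls on a Thursday. The rules make no weekend/holiday allowance, so it remains May 15, 2003.
Add the 60 calendar-day extension to May 15, 2003: July 14, 2003.
July 14, 2003 falls on a Monday. The rules make no weekend/holiday allowance, so it remains July 14, 2003.
The final due date is July 14, 2003.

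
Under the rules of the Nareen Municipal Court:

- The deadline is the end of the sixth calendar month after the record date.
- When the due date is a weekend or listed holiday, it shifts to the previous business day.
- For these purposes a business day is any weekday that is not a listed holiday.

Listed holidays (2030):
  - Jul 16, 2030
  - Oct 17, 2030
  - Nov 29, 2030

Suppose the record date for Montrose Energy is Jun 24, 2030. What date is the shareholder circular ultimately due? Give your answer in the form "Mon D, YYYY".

6 months after Jun 24, 2030 is December 2030; that month ends on Dec 31, 2030.
Since Dec 31, 2030 is a Tuesday and not a holiday, the date is unchanged.
The final due date is Dec 31, 2030.

Dec 31, 2030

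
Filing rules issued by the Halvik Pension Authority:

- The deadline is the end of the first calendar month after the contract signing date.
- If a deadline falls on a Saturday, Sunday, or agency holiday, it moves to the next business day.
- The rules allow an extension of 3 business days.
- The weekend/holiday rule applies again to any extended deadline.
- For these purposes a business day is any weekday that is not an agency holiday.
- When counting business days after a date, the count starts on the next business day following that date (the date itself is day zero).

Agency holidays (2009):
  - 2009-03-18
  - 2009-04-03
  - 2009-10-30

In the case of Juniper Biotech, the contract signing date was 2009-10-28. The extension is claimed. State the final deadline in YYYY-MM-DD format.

1 month after 2009-10-28 falls in November 2009; the last day of that month is 2009-11-30.
2009-11-30 (Monday) is already a business day.
The 3-business-day extension runs from 2009-11-30 to 2009-12-03.
2009-12-03 is a Thursday and not a listed holiday, so it stands.
Final deadline: 2009-12-03.

2009-12-03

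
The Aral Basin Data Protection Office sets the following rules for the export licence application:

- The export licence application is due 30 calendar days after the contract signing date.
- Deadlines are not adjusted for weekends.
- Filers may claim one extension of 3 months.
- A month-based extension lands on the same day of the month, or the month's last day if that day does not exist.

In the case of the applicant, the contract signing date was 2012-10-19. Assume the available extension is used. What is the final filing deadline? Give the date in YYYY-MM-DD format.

2013-02-18

Trigger date 2012-10-19 + 30 calendar days = 2012-11-18.
2012-11-18 is a Sunday; no weekend or holiday adjustment applies.
Add 3 months to 2012-11-18: 2013-02-18.
2013-02-18 is a Monday; no weekend or holiday adjustment applies.
Deadline: 2013-02-18.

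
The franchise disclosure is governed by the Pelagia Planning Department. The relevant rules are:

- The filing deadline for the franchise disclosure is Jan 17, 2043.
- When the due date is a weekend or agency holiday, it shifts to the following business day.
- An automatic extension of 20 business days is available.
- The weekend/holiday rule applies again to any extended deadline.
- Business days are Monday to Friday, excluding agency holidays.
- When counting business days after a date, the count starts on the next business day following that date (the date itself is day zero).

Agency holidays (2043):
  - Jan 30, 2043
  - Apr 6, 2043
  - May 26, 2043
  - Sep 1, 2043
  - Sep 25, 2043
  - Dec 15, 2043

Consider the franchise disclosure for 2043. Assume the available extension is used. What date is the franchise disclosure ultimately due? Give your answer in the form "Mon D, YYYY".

Feb 17, 2043

Start from the fixed due date, Jan 17, 2043.
Jan 17, 2043 falls on a Saturday. Rolling to the next business day gives Jan 19, 2043, a Monday.
Applying the 20-business-day extension: 20 business days after Jan 19, 2043 is Feb 17, 2043.
Feb 17, 2043 (Tuesday) is already a business day.
So the filing is due Feb 17, 2043.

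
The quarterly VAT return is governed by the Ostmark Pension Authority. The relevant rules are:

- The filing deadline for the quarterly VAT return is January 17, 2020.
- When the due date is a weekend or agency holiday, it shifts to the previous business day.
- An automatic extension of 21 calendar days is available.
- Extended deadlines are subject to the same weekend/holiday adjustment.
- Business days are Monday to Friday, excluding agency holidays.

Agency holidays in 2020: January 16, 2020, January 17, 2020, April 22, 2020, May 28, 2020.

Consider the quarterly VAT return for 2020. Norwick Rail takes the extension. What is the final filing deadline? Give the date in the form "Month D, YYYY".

Start from the fixed due date, January 17, 2020.
January 17, 2020 falls on a listed holiday. Rolling to the preceding business day gives January 15, 2020, a Wednesday.
Applying the 21-calendar-day extension: January 15, 2020 + 21 days = February 5, 2020.
February 5, 2020 (Wednesday) is already a business day.
Final deadline: February 5, 2020.

February 5, 2020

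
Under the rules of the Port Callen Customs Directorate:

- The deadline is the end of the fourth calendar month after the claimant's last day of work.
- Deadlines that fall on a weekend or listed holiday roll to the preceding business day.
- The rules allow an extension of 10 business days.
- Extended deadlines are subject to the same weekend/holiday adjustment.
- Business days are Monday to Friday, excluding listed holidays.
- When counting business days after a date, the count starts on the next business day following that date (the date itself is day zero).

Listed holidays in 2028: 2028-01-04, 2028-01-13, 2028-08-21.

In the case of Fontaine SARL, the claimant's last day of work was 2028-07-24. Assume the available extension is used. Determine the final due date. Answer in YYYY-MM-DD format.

4 months after 2028-07-24 falls in November 2028; the last day of that month is 2028-11-30.
Since 2028-11-30 is a Thursday and not a holiday, the date is unchanged.
Counting 10 further business days from 2028-11-30 reaches 2028-12-14.
Since 2028-12-14 is a Thursday and not a holiday, the date is unchanged.
The final due date is 2028-12-14.

2028-12-14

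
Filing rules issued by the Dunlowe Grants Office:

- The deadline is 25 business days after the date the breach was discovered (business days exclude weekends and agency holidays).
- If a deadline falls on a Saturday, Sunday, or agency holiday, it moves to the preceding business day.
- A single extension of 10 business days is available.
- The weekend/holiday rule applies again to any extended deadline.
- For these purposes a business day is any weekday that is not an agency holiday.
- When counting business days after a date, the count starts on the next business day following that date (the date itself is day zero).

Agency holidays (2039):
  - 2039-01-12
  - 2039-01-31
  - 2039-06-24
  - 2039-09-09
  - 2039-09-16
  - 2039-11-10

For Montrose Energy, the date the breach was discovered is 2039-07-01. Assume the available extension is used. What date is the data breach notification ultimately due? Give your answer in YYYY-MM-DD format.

Starting the day after 2039-07-01 and counting 25 business days lands on 2039-08-05.
2039-08-05 falls on a Friday, which is a business day, so no adjustment is needed.
Applying the 10-business-day extension: 10 business days after 2039-08-05 is 2039-08-19.
2039-08-19 (Friday) is already a business day.
Final deadline: 2039-08-19.

2039-08-19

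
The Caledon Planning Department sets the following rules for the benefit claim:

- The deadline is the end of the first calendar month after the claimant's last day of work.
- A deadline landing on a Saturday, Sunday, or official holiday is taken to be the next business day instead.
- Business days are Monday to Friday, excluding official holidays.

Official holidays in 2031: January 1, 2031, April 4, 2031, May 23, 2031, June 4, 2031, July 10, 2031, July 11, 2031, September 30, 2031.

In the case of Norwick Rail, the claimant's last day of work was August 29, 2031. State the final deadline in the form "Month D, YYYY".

1 month after August 29, 2031 falls in September 2031; the last day of that month is September 30, 2031.
Because September 30, 2031 is a listed holiday, the deadline becomes October 1, 2031 (Wednesday).
The final due date is October 1, 2031.

October 1, 2031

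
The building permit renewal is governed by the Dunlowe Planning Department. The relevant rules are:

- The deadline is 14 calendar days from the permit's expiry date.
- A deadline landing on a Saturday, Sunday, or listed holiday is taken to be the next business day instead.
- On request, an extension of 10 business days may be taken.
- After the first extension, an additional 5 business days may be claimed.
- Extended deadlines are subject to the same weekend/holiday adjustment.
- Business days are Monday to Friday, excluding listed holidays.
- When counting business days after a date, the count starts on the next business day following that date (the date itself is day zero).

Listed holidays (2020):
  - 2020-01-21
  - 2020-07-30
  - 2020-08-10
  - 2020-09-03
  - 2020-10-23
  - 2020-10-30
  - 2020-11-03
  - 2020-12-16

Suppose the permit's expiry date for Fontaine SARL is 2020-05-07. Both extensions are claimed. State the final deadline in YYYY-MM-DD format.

2020-06-11

Trigger date 2020-05-07 + 14 calendar days = 2020-05-21.
2020-05-21 (Thursday) is already a business day.
Applying the 10-business-day extension: 10 business days after 2020-05-21 is 2020-06-04.
2020-06-04 is a Thursday and not a listed holiday, so it stands.
Applying the 5-business-day extension: 5 business days after 2020-06-04 is 2020-06-11.
2020-06-11 falls on a Thursday, which is a business day, so no adjustment is needed.
The final due date is 2020-06-11.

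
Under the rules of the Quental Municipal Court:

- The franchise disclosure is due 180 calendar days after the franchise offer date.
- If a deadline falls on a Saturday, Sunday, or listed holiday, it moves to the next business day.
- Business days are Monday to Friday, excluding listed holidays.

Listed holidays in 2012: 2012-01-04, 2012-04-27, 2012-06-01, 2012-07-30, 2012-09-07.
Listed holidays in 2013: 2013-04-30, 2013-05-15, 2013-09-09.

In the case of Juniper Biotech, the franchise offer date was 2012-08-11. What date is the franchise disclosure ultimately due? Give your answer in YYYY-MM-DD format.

Adding 180 calendar days to 2012-08-11 gives 2013-02-07.
Since 2013-02-07 is a Thursday and not a holiday, the date is unchanged.
Deadline: 2013-02-07.

2013-02-07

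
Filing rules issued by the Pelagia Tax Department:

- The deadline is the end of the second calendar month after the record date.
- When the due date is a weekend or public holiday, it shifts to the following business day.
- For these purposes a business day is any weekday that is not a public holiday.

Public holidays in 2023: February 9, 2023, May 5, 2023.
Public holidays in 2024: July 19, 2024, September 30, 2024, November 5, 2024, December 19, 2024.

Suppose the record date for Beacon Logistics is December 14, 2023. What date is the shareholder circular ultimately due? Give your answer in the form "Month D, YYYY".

February 29, 2024

2 months after December 14, 2023 falls in February 2024; the last day of that month is February 29, 2024.
February 29, 2024 is a Thursday and not a listed holiday, so it stands.
Final deadline: February 29, 2024.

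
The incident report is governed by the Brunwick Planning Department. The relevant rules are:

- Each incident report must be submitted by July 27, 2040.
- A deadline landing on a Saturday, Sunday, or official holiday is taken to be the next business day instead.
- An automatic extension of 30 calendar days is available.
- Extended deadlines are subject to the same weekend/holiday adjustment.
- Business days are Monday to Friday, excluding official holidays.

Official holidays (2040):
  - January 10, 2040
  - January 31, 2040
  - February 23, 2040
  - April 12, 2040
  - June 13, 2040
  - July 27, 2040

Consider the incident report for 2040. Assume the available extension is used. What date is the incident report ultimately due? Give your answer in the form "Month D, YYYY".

August 29, 2040

The statutory due date is July 27, 2040.
July 27, 2040 falls on a listed holiday. Rolling to the next business day gives July 30, 2040, a Monday.
The 30-calendar-day extension moves the deadline from July 30, 2040 to August 29, 2040.
August 29, 2040 is a Wednesday and not a listed holiday, so it stands.
The final due date is August 29, 2040.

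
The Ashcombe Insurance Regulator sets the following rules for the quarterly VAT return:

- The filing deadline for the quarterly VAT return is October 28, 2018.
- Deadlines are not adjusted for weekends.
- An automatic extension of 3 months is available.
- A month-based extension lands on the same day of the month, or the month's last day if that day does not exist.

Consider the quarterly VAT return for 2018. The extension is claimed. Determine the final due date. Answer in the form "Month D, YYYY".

The statutory due date is October 28, 2018.
October 28, 2018 falls on a Sunday. The rules make no weekend/holiday allowance, so it remains October 28, 2018.
Add 3 months to October 28, 2018: January 28, 2019.
No adjustment is made for weekends or holidays, so January 28, 2019 stands.
Deadline: January 28, 2019.

January 28, 2019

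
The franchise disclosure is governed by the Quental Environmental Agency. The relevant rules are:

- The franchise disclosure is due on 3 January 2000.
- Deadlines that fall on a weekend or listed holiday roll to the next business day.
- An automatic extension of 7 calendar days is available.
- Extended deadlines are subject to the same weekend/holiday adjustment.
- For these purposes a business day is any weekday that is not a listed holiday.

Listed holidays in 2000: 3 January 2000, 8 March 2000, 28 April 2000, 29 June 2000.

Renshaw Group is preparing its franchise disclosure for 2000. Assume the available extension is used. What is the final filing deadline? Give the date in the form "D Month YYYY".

11 January 2000

The stated deadline is 3 January 2000.
3 January 2000 is a listed holiday, so it moves to the next business day, 4 January 2000 (Tuesday).
With the 7-day extension, 4 January 2000 becomes 11 January 2000.
11 January 2000 falls on a Tuesday, which is a business day, so no adjustment is needed.
Deadline: 11 January 2000.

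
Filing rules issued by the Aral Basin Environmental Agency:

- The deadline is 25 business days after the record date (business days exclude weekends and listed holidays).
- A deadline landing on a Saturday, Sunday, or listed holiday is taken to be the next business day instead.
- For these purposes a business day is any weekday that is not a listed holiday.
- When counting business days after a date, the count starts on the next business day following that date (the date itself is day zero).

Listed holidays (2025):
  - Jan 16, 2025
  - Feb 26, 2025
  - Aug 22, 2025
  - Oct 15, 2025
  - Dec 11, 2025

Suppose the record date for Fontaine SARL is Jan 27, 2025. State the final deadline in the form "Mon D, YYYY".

Starting the day after Jan 27, 2025 and counting 25 business days lands on Mar 4, 2025.
Mar 4, 2025 falls on a Tuesday, which is a business day, so no adjustment is needed.
So the filing is due Mar 4, 2025.

Mar 4, 2025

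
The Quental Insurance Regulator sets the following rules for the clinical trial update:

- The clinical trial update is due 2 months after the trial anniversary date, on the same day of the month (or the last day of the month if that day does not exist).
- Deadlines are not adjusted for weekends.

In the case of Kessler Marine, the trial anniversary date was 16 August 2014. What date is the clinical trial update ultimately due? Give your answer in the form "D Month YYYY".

Moving 2 months forward from 16 August 2014 on the corresponding day gives 16 October 2014.
No adjustment is made for weekends or holidays, so 16 October 2014 stands.
Deadline: 16 October 2014.

16 October 2014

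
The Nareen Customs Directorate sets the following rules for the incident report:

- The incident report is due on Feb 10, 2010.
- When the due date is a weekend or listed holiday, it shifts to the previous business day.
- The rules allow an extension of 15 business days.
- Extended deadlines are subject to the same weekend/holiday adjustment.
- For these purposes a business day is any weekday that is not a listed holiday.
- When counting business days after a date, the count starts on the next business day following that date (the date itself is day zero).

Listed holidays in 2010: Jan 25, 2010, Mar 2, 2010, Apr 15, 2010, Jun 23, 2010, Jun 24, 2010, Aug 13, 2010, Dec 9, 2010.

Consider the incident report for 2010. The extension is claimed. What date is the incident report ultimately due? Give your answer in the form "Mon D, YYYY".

Start from the fixed due date, Feb 10, 2010.
Feb 10, 2010 falls on a Wednesday, which is a business day, so no adjustment is needed.
The 15-business-day extension runs from Feb 10, 2010 to Mar 4, 2010.
Mar 4, 2010 is a Thursday and not a listed holiday, so it stands.
So the filing is due Mar 4, 2010.

Mar 4, 2010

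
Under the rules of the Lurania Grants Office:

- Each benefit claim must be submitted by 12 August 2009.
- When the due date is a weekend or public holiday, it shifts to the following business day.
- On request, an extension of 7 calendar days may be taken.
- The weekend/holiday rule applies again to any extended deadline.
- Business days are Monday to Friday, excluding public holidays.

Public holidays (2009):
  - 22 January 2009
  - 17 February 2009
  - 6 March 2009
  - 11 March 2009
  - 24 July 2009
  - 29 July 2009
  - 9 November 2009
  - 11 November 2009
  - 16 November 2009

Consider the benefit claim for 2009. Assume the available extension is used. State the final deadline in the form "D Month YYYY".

19 August 2009

The stated deadline is 12 August 2009.
12 August 2009 (Wednesday) is already a business day.
With the 7-day extension, 12 August 2009 becomes 19 August 2009.
19 August 2009 (Wednesday) is already a business day.
So the filing is due 19 August 2009.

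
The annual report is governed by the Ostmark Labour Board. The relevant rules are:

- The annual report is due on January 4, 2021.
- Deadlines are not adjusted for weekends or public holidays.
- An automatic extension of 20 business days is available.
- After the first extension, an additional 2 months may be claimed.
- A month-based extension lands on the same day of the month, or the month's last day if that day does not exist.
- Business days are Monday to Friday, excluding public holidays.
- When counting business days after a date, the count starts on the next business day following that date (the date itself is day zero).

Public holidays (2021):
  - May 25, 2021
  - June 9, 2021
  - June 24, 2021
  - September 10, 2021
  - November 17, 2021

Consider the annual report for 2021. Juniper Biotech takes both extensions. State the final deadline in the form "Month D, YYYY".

The stated deadline is January 4, 2021.
No adjustment is made for weekends or holidays, so January 4, 2021 stands.
Applying the 20-business-day extension: 20 business days after January 4, 2021 is February 1, 2021.
February 1, 2021 is a Monday; no weekend or holiday adjustment applies.
The 2 months extension carries February 1, 2021 to April 1, 2021.
No adjustment is made for weekends or holidays, so April 1, 2021 stands.
Final deadline: April 1, 2021.

April 1, 2021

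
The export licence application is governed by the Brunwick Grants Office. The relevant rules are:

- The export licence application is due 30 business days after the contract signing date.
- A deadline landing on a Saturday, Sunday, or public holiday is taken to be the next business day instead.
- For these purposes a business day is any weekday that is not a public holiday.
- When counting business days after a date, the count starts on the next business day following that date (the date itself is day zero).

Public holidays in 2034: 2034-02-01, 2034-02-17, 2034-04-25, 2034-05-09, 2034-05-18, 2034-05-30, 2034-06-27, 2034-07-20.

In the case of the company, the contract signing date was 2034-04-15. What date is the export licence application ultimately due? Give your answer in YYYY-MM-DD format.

Counting 30 business days after 2034-04-15 (skipping weekends and listed holidays) reaches 2034-06-01.
Since 2034-06-01 is a Thursday and not a holiday, the date is unchanged.
The final due date is 2034-06-01.

2034-06-01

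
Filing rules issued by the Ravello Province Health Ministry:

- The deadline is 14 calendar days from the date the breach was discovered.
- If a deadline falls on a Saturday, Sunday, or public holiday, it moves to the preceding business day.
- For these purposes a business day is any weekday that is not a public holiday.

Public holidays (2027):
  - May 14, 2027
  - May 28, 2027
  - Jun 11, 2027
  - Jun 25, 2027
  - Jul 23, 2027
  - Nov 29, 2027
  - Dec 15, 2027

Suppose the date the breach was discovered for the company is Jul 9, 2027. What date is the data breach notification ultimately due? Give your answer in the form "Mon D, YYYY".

Jul 22, 2027

Trigger date Jul 9, 2027 + 14 calendar days = Jul 23, 2027.
Jul 23, 2027 is a listed holiday; the preceding business day is Jul 22, 2027 (Thursday).
Deadline: Jul 22, 2027.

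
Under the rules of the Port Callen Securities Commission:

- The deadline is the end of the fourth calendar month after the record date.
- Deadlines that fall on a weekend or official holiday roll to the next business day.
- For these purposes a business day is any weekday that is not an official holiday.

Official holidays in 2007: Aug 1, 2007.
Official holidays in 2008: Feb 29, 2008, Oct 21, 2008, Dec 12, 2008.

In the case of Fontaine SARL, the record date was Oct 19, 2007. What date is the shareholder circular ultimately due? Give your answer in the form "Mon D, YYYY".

4 months after Oct 19, 2007 is February 2008; that month ends on Feb 29, 2008.
Because Feb 29, 2008 is a listed holiday, the deadline becomes Mar 3, 2008 (Monday).
Final deadline: Mar 3, 2008.

Mar 3, 2008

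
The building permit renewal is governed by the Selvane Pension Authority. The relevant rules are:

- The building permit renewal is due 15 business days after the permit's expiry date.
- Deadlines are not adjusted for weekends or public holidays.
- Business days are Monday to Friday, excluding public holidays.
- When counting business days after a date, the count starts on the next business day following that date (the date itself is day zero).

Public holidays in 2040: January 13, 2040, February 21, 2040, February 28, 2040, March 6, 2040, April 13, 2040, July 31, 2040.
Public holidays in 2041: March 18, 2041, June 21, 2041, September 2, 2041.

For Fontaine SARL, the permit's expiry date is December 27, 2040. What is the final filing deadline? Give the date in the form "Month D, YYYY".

Starting the day after December 27, 2040 and counting 15 business days lands on January 17, 2041.
No adjustment is made for weekends or holidays, so January 17, 2041 stands.
The final due date is January 17, 2041.

January 17, 2041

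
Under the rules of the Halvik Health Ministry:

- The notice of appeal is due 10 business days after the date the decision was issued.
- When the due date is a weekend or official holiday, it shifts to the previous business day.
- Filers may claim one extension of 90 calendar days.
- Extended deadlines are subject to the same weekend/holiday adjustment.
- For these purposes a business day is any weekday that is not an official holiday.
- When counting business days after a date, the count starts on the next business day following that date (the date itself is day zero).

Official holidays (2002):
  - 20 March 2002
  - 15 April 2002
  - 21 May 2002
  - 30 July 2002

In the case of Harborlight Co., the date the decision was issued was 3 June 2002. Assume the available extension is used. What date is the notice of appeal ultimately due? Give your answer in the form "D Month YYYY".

10 business days after 3 June 2002, excluding weekends and holidays, is 17 June 2002.
17 June 2002 falls on a Monday, which is a business day, so no adjustment is needed.
The 90-calendar-day extension moves the deadline from 17 June 2002 to 15 September 2002.
15 September 2002 is a Sunday; the preceding business day is 13 September 2002 (Friday).
Final deadline: 13 September 2002.

13 September 2002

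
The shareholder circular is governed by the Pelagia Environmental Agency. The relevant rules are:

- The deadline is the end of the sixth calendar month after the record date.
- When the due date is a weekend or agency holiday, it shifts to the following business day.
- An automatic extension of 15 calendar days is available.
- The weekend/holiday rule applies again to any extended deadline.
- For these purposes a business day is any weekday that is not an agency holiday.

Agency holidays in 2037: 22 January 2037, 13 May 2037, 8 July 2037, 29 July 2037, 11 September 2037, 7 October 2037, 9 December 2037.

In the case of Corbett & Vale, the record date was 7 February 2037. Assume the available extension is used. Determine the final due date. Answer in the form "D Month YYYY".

15 September 2037

6 months after 7 February 2037 is August 2037; that month ends on 31 August 2037.
31 August 2037 falls on a Monday, which is a business day, so no adjustment is needed.
The 15-calendar-day extension moves the deadline from 31 August 2037 to 15 September 2037.
15 September 2037 falls on a Tuesday, which is a business day, so no adjustment is needed.
The final due date is 15 September 2037.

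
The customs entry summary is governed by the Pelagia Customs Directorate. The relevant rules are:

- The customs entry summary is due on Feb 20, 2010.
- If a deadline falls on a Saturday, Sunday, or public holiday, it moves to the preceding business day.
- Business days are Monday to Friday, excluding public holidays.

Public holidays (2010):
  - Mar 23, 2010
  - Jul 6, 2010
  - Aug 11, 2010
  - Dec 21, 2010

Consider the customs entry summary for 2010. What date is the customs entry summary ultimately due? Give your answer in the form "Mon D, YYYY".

Feb 19, 2010

Start from the fixed due date, Feb 20, 2010.
Feb 20, 2010 is a Saturday; the preceding business day is Feb 19, 2010 (Friday).
Final deadline: Feb 19, 2010.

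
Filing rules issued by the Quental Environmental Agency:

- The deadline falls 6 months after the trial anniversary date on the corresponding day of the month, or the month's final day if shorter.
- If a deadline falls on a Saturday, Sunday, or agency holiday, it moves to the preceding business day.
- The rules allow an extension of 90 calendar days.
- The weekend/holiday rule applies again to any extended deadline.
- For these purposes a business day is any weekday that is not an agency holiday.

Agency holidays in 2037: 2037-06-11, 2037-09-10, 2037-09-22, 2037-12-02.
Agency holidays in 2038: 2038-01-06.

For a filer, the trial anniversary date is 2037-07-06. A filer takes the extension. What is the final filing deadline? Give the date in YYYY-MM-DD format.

2038-04-05

Moving 6 months forward from 2037-07-06 on the corresponding day gives 2038-01-06.
2038-01-06 is a listed holiday; the preceding business day is 2038-01-05 (Tuesday).
With the 90-day extension, 2038-01-05 becomes 2038-04-05.
2038-04-05 falls on a Monday, which is a business day, so no adjustment is needed.
Final deadline: 2038-04-05.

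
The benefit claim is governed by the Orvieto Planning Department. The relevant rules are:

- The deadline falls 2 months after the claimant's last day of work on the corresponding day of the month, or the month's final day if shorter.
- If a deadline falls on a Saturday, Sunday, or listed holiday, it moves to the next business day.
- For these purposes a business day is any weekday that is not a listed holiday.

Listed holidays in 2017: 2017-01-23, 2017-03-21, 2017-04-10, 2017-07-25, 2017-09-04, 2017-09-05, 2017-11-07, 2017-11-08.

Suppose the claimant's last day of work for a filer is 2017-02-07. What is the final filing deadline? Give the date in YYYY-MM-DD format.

2017-04-07

Moving 2 months forward from 2017-02-07 on the corresponding day gives 2017-04-07.
2017-04-07 falls on a Friday, which is a business day, so no adjustment is needed.
Deadline: 2017-04-07.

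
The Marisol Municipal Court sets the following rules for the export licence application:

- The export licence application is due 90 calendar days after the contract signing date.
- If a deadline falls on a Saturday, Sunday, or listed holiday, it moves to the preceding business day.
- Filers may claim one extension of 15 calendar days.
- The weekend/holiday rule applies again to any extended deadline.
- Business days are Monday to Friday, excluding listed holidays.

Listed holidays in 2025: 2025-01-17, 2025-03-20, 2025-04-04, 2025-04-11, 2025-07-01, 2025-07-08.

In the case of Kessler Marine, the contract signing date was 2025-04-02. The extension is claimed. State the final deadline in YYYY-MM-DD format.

2025-07-15

90 calendar days after 2025-04-02 is 2025-07-01.
2025-07-01 is a listed holiday; the preceding business day is 2025-06-30 (Monday).
With the 15-day extension, 2025-06-30 becomes 2025-07-15.
2025-07-15 (Tuesday) is already a business day.
The final due date is 2025-07-15.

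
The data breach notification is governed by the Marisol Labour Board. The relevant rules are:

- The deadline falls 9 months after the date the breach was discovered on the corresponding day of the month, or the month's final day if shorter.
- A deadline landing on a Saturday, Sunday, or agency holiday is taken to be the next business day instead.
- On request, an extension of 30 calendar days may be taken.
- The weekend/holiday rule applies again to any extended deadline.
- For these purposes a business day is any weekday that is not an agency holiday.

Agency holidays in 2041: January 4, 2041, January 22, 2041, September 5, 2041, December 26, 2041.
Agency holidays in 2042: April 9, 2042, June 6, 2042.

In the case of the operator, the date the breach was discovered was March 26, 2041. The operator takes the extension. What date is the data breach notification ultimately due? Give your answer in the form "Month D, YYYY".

9 months from March 26, 2041 is December 26, 2041.
December 26, 2041 is a listed holiday; the next business day is December 27, 2041 (Friday).
With the 30-day extension, December 27, 2041 becomes January 26, 2042.
January 26, 2042 falls on a Sunday. Rolling to the next business day gives January 27, 2042, a Monday.
The final due date is January 27, 2042.

January 27, 2042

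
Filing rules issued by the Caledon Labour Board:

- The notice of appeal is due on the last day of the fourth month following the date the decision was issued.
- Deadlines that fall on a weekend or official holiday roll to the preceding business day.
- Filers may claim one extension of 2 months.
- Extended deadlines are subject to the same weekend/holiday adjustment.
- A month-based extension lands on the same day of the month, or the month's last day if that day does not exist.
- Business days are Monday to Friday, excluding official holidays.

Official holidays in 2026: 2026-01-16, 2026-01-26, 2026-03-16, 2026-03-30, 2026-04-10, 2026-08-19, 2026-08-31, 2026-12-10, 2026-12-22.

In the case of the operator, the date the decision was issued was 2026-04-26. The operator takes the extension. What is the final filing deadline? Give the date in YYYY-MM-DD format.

2026-10-28

The fourth month after 2026-04-26 is August 2026, whose last day is 2026-08-31.
2026-08-31 is a listed holiday; the preceding business day is 2026-08-28 (Friday).
Applying the 2 months extension: 2 months after 2026-08-28 is 2026-10-28.
2026-10-28 falls on a Wednesday, which is a business day, so no adjustment is needed.
Deadline: 2026-10-28.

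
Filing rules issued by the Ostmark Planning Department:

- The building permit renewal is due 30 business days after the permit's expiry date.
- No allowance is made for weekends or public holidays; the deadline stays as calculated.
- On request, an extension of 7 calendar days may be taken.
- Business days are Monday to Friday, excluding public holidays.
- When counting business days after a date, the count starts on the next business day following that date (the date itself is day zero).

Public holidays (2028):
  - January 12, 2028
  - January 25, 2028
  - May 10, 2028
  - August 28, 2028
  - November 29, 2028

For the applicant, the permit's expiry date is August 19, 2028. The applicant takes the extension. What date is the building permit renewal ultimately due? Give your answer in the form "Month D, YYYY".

October 9, 2028

Starting the day after August 19, 2028 and counting 30 business days lands on October 2, 2028.
No adjustment is made for weekends or holidays, so October 2, 2028 stands.
Add the 7 calendar-day extension to October 2, 2028: October 9, 2028.
October 9, 2028 falls on a Monday. The rules make no weekend/holiday allowance, so it remains October 9, 2028.
Final deadline: October 9, 2028.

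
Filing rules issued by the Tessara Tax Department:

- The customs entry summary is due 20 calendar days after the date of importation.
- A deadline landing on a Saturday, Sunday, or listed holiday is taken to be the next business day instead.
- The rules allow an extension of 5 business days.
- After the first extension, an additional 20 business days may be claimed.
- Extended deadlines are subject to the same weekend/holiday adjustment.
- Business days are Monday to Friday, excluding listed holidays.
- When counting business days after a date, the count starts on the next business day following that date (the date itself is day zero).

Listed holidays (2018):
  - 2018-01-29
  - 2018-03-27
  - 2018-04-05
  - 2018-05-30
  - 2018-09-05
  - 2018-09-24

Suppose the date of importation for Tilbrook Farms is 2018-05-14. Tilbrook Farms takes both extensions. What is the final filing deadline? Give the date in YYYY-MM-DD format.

From 2018-05-14, 20 calendar days later is 2018-06-03.
Because 2018-06-03 is a Sunday, the deadline becomes 2018-06-04 (Monday).
Applying the 5-business-day extension: 5 business days after 2018-06-04 is 2018-06-11.
Since 2018-06-11 is a Monday and not a holiday, the date is unchanged.
Counting 20 further business days from 2018-06-11 reaches 2018-07-09.
2018-07-09 (Monday) is already a business day.
So the filing is due 2018-07-09.

2018-07-09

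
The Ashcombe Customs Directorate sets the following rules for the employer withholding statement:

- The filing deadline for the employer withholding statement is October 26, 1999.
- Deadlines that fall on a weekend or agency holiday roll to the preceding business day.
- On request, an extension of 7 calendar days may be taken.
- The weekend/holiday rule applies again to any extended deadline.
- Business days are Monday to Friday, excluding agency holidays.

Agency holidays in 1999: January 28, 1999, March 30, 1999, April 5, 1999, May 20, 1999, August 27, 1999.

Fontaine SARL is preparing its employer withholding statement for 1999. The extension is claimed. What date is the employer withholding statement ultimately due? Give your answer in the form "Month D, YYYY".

The statutory due date is October 26, 1999.
October 26, 1999 falls on a Tuesday, which is a business day, so no adjustment is needed.
Applying the 7-calendar-day extension: October 26, 1999 + 7 days = November 2, 1999.
Since November 2, 1999 is a Tuesday and not a holiday, the date is unchanged.
The final due date is November 2, 1999.

November 2, 1999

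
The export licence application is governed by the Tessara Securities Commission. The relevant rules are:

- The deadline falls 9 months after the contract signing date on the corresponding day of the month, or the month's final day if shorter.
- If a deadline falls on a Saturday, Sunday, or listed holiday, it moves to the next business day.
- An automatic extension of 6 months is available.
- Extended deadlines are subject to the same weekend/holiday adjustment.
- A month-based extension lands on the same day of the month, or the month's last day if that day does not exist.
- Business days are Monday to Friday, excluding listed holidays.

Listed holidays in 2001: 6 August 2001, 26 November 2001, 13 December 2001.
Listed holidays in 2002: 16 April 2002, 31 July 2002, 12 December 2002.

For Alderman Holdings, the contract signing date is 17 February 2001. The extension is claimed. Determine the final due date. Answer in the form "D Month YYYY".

Moving 9 months forward from 17 February 2001 on the corresponding day gives 17 November 2001.
17 November 2001 is a Saturday, so it moves to the next business day, 19 November 2001 (Monday).
Applying the 6 months extension: 6 months after 19 November 2001 is 19 May 2002.
19 May 2002 is a Sunday; the next business day is 20 May 2002 (Monday).
Deadline: 20 May 2002.

20 May 2002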